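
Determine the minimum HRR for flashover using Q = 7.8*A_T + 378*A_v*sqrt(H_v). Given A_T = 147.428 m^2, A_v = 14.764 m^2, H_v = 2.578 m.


7.8*A_T = 1149.9
sqrt(H_v) = 1.6056
378*A_v*sqrt(H_v) = 8960.6
Q = 1149.9 + 8960.6 = 10111 kW

10111 kW


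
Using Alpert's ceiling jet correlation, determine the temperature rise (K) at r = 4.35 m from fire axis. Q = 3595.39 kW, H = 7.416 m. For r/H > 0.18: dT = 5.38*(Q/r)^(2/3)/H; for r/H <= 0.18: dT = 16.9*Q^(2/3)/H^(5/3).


r/H = 4.35 / 7.416 = 0.58657
r/H > 0.18, so dT = 5.38*(Q/r)^(2/3)/H
Q/r = 826.53
(Q/r)^(2/3) = 88.072
dT = 5.38 * 88.072 / 7.416 = 63.893 K

63.893 K


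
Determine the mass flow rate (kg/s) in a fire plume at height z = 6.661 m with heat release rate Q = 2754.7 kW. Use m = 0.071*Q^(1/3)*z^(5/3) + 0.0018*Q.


Q^(1/3) = 14.018
z^(5/3) = 23.581
First term = 0.071 * 14.018 * 23.581 = 23.470
Second term = 0.0018 * 2754.7 = 4.9585
m = 28.429 kg/s

28.429 kg/s


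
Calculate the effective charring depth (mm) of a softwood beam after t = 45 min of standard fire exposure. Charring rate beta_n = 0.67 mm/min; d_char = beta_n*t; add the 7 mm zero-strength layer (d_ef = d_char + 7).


d_char = 0.67 * 45 = 30.15 mm
d_ef = 30.15 + 1.0*7 = 37.15 mm

37.15 mm


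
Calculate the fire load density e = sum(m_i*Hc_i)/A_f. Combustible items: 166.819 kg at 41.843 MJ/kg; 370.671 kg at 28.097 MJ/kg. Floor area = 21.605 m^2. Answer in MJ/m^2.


Total energy = 166.819*41.843 + 370.671*28.097
= 6980.207 + 10414.74
= 17394.95 MJ
e = 17394.95 / 21.605 = 805.14 MJ/m^2

805.14 MJ/m^2


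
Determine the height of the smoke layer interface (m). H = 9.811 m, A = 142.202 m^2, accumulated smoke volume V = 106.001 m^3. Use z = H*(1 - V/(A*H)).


V/(A*H) = 0.075979
1 - 0.075979 = 0.92402
z = 9.811 * 0.92402 = 9.0656 m

9.0656 m


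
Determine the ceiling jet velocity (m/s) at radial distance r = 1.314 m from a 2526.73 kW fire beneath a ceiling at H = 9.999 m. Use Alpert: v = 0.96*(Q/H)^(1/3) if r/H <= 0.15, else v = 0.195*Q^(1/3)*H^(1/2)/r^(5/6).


r/H = 1.314 / 9.999 = 0.13141
r/H <= 0.15, so v = 0.96*(Q/H)^(1/3)
Q/H = 252.70
(Q/H)^(1/3) = 6.3222
v = 0.96 * 6.3222 = 6.0693 m/s

6.0693 m/s


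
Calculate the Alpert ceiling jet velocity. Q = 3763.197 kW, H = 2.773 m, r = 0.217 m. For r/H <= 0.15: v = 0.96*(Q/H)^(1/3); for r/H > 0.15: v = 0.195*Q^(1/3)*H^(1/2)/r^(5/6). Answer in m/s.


r/H = 0.217 / 2.773 = 0.078255
r/H <= 0.15, so v = 0.96*(Q/H)^(1/3)
Q/H = 1357.1
(Q/H)^(1/3) = 11.071
v = 0.96 * 11.071 = 10.629 m/s

10.629 m/s


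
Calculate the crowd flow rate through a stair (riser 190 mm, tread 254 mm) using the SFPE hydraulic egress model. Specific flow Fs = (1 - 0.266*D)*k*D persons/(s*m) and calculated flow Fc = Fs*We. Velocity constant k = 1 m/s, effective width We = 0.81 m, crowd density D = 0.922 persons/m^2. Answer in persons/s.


1 - 0.266*D = 1 - 0.266*0.922 = 0.75475
Fs = 0.75475 * 1 * 0.922 = 0.69588 persons/(s*m)
Fc = 0.69588 * 0.81 = 0.56366 persons/s

0.56366 persons/s


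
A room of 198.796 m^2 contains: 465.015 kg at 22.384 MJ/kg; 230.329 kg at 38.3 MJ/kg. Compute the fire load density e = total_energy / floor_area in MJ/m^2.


Total energy = 465.015*22.384 + 230.329*38.3
= 10408.90 + 8821.601
= 19230.50 MJ
e = 19230.50 / 198.796 = 96.735 MJ/m^2

96.735 MJ/m^2


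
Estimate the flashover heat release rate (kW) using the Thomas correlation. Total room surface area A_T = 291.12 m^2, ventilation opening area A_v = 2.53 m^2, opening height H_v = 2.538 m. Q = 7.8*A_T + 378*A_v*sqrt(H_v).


7.8*A_T = 2270.736
sqrt(H_v) = 1.5931
378*A_v*sqrt(H_v) = 1523.6
Q = 2270.736 + 1523.6 = 3794.3 kW

3794.3 kW


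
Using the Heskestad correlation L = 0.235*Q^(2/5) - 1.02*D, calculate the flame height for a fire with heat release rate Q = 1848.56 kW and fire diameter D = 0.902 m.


Q^(2/5) = 20.264
0.235 * Q^(2/5) = 4.7621
1.02 * D = 0.92004
L = 3.8421 m

3.8421 m


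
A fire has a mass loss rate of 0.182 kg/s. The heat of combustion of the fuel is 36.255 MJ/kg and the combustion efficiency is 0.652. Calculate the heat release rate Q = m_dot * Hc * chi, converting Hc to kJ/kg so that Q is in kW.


Hc = 36.255 MJ/kg = 36.255 * 1000 kJ/kg = 36255 kJ/kg
Q = 0.182 kg/s * 36255 kJ/kg * 0.652 = 4302.2 kW

4302.2 kW


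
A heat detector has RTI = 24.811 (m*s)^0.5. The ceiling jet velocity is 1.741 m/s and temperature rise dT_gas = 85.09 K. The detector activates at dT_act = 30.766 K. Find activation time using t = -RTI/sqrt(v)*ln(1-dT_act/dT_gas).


dT_act/dT_gas = 0.36157
ln(1 - 0.36157) = -0.44874
t = -24.811 / sqrt(1.741) * -0.44874 = 8.4381 s

8.4381 s


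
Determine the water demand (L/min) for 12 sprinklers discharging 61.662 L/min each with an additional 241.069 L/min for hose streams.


Sprinkler demand = 12 * 61.662 = 739.944 L/min
Total = 739.944 + 241.069 = 981.013 L/min

981.013 L/min


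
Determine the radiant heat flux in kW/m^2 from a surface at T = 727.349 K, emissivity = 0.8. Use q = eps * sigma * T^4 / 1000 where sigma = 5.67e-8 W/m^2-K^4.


T^4 = 2.7988e+11
q = 0.8 * 5.67e-8 * 2.7988e+11 / 1000 = 12.695 kW/m^2

12.695 kW/m^2


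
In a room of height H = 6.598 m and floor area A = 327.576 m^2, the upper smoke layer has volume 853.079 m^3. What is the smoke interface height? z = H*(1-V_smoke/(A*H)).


V/(A*H) = 0.39470
1 - 0.39470 = 0.60530
z = 6.598 * 0.60530 = 3.9938 m

3.9938 m


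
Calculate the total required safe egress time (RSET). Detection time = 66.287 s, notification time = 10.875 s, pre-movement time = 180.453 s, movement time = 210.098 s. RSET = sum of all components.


Total = 66.287 + 10.875 + 180.453 + 210.098 = 467.713 s

467.713 s


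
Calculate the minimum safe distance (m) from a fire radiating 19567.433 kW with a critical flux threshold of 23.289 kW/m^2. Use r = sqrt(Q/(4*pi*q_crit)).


4*pi*q_crit = 292.66
Q/(4*pi*q_crit) = 66.861
r = sqrt(66.861) = 8.1769 m

8.1769 m


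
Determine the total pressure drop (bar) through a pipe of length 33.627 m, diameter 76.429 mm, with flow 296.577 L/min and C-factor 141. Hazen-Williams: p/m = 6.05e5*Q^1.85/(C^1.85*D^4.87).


Q^1.85 = 37450
C^1.85 = 9463.6
D^4.87 = 1.4841e+09
p/m = 0.0016132 bar/m
p_total = 0.0016132 * 33.627 = 0.054247 bar

0.054247 bar


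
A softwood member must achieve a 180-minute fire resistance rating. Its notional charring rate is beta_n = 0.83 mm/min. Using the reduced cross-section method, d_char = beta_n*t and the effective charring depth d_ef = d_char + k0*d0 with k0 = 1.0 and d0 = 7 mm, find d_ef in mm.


d_char = 0.83 * 180 = 149.4 mm
d_ef = 149.4 + 1.0*7 = 156.4 mm

156.4 mm


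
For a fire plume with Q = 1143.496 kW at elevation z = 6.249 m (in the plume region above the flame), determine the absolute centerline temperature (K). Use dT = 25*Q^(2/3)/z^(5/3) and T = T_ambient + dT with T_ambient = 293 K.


Q^(2/3) = 109.35
z^(5/3) = 21.201
dT = 25 * 109.35 / 21.201 = 128.95 K
T = 293 + 128.95 = 421.95 K

421.95 K


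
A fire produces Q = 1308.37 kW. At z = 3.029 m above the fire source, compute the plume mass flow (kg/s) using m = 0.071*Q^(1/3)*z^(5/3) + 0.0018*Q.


Q^(1/3) = 10.937
z^(5/3) = 6.3411
First term = 0.071 * 10.937 * 6.3411 = 4.9242
Second term = 0.0018 * 1308.37 = 2.3551
m = 7.2792 kg/s

7.2792 kg/s


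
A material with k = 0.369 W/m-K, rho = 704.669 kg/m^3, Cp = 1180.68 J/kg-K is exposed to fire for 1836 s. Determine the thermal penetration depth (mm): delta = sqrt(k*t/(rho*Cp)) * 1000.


alpha = 0.369 / (704.669 * 1180.68) = 4.4352e-07 m^2/s
alpha * t = 0.00081429
delta = sqrt(0.00081429) * 1000 = 28.536 mm

28.536 mm


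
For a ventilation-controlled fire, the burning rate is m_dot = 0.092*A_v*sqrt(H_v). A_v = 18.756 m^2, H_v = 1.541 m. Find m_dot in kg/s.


sqrt(H_v) = 1.2414
m_dot = 0.092 * 18.756 * 1.2414 = 2.1420 kg/s

2.1420 kg/s


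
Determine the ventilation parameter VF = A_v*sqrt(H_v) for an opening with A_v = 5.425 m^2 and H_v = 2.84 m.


sqrt(H_v) = 1.6852
VF = 5.425 * 1.6852 = 9.1424 m^(5/2)

9.1424 m^(5/2)


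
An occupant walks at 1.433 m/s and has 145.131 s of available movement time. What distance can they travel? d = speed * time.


d = 1.433 * 145.131 = 207.97 m

207.97 m


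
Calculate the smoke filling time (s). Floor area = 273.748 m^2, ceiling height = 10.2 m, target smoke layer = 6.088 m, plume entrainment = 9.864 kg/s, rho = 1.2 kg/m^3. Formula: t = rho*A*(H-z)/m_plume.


H - z = 4.112 m
t = 1.2 * 273.748 * 4.112 / 9.864 = 136.94 s

136.94 s


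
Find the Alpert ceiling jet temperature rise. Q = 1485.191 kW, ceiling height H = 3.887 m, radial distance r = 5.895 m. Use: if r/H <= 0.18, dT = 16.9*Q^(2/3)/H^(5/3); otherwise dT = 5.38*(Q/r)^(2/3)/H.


r/H = 5.895 / 3.887 = 1.5166
r/H > 0.18, so dT = 5.38*(Q/r)^(2/3)/H
Q/r = 251.94
(Q/r)^(2/3) = 39.890
dT = 5.38 * 39.890 / 3.887 = 55.212 K

55.212 K


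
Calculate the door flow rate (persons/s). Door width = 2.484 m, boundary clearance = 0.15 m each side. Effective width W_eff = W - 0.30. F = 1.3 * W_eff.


W_eff = 2.484 - 0.30 = 2.184 m
F = 1.3 * 2.184 = 2.8392 persons/s

2.8392 persons/s


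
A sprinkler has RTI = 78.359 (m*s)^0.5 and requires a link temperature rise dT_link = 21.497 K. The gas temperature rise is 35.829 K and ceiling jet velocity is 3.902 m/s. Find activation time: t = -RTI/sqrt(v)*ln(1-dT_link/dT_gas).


dT_link/dT_gas = 0.59999
ln(1 - 0.59999) = -0.91626
t = -78.359 / sqrt(3.902) * -0.91626 = 36.347 s

36.347 s


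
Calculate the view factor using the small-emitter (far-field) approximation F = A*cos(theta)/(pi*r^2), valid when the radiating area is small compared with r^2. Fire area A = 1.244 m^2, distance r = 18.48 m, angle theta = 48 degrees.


cos(48 deg) = 0.66913
pi*r^2 = 1072.9
F = 1.244 * 0.66913 / 1072.9 = 0.00077585

0.00077585


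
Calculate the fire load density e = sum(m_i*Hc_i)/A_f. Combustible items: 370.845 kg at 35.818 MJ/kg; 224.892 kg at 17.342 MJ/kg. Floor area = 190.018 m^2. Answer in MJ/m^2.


Total energy = 370.845*35.818 + 224.892*17.342
= 13282.93 + 3900.077
= 17183.00 MJ
e = 17183.00 / 190.018 = 90.428 MJ/m^2

90.428 MJ/m^2


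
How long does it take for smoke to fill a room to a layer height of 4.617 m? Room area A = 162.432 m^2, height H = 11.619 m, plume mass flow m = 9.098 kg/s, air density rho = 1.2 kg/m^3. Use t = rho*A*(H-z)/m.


H - z = 7.002 m
t = 1.2 * 162.432 * 7.002 / 9.098 = 150.01 s

150.01 s


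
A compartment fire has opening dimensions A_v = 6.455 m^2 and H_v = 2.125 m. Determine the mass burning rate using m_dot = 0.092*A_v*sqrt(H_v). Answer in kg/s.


sqrt(H_v) = 1.4577
m_dot = 0.092 * 6.455 * 1.4577 = 0.86569 kg/s

0.86569 kg/s


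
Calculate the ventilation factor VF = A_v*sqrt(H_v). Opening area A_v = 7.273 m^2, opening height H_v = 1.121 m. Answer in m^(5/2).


sqrt(H_v) = 1.0588
VF = 7.273 * 1.0588 = 7.7005 m^(5/2)

7.7005 m^(5/2)


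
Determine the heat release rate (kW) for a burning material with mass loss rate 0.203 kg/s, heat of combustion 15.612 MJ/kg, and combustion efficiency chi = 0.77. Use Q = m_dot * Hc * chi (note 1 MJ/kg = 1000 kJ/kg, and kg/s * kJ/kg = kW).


Hc = 15.612 MJ/kg = 15.612 * 1000 kJ/kg = 15612 kJ/kg
Q = 0.203 kg/s * 15612 kJ/kg * 0.77 = 2440.3 kW

2440.3 kW


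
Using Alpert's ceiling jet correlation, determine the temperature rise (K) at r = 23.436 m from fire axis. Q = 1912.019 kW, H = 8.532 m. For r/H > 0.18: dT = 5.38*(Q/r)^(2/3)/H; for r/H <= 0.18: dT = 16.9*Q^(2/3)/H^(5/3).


r/H = 23.436 / 8.532 = 2.7468
r/H > 0.18, so dT = 5.38*(Q/r)^(2/3)/H
Q/r = 81.585
(Q/r)^(2/3) = 18.811
dT = 5.38 * 18.811 / 8.532 = 11.861 K

11.861 K


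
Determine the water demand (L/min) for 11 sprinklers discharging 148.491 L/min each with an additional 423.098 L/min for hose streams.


Sprinkler demand = 11 * 148.491 = 1633.401 L/min
Total = 1633.401 + 423.098 = 2056.499 L/min

2056.499 L/min


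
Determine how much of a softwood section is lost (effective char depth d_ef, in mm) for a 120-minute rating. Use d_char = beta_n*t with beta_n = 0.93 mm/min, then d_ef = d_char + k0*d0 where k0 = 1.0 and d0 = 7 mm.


d_char = 0.93 * 120 = 111.6 mm
d_ef = 111.6 + 1.0*7 = 118.6 mm

118.6 mm


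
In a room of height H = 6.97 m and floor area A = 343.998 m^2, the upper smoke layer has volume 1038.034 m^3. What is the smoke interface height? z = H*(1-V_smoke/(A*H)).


V/(A*H) = 0.43294
1 - 0.43294 = 0.56706
z = 6.97 * 0.56706 = 3.9524 m

3.9524 m


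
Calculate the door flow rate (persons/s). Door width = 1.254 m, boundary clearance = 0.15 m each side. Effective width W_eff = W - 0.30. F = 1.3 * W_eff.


W_eff = 1.254 - 0.30 = 0.954 m
F = 1.3 * 0.954 = 1.2402 persons/s

1.2402 persons/s


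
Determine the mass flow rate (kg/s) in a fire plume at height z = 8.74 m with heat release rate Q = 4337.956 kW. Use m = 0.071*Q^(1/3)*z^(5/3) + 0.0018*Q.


Q^(1/3) = 16.309
z^(5/3) = 37.084
First term = 0.071 * 16.309 * 37.084 = 42.941
Second term = 0.0018 * 4337.956 = 7.8083
m = 50.749 kg/s

50.749 kg/s


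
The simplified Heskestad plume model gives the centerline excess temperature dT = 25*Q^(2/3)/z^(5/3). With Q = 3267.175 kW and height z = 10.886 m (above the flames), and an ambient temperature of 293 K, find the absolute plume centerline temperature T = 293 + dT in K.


Q^(2/3) = 220.18
z^(5/3) = 53.470
dT = 25 * 220.18 / 53.470 = 102.95 K
T = 293 + 102.95 = 395.95 K

395.95 K


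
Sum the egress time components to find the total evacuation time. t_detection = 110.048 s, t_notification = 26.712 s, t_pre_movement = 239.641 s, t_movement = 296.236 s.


Total = 110.048 + 26.712 + 239.641 + 296.236 = 672.637 s

672.637 s


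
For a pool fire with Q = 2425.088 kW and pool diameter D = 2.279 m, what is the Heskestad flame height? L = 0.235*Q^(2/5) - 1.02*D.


Q^(2/5) = 22.589
0.235 * Q^(2/5) = 5.3083
1.02 * D = 2.3246
L = 2.9838 m

2.9838 m


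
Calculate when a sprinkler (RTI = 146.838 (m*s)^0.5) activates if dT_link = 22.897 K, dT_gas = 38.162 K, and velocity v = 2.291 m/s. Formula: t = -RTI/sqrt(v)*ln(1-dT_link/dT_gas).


dT_link/dT_gas = 0.59999
ln(1 - 0.59999) = -0.91628
t = -146.838 / sqrt(2.291) * -0.91628 = 88.890 s

88.890 s


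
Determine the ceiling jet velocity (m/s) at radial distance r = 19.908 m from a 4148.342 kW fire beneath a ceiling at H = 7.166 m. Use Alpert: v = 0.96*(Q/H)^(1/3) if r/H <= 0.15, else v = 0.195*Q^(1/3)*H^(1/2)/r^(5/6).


r/H = 19.908 / 7.166 = 2.7781
r/H > 0.15, so v = 0.195*Q^(1/3)*H^(1/2)/r^(5/6)
Q^(1/3) = 16.068
H^(1/2) = 2.6769
r^(5/6) = 12.093
v = 0.195 * 16.068 * 2.6769 / 12.093 = 0.69360 m/s

0.69360 m/s


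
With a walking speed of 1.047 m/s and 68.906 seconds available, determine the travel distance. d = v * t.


d = 1.047 * 68.906 = 72.145 m

72.145 m


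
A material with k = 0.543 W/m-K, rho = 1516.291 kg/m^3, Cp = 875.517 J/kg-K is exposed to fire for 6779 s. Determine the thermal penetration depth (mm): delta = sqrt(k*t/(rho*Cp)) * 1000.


alpha = 0.543 / (1516.291 * 875.517) = 4.0903e-07 m^2/s
alpha * t = 0.0027728
delta = sqrt(0.0027728) * 1000 = 52.657 mm

52.657 mm


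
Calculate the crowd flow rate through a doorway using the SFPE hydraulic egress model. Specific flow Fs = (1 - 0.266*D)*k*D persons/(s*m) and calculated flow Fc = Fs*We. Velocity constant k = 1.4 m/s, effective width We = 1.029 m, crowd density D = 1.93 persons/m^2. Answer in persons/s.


1 - 0.266*D = 1 - 0.266*1.93 = 0.48662
Fs = 0.48662 * 1.4 * 1.93 = 1.3148 persons/(s*m)
Fc = 1.3148 * 1.029 = 1.3530 persons/s

1.3530 persons/s


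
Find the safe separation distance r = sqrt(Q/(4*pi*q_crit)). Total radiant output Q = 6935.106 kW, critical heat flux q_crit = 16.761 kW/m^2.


4*pi*q_crit = 210.62
Q/(4*pi*q_crit) = 32.926
r = sqrt(32.926) = 5.7381 m

5.7381 m


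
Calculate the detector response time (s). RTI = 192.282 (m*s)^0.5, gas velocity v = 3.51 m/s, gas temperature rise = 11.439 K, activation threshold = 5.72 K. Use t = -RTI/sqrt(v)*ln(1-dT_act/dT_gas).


dT_act/dT_gas = 0.50004
ln(1 - 0.50004) = -0.69323
t = -192.282 / sqrt(3.51) * -0.69323 = 71.148 s

71.148 s


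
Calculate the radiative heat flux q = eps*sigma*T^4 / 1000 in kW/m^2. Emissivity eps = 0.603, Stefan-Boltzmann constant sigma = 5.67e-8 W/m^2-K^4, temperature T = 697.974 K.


T^4 = 2.3733e+11
q = 0.603 * 5.67e-8 * 2.3733e+11 / 1000 = 8.1144 kW/m^2

8.1144 kW/m^2


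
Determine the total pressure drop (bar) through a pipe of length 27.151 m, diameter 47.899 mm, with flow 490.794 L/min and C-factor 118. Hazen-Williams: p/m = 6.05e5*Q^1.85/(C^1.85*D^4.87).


Q^1.85 = 95096
C^1.85 = 6807.4
D^4.87 = 1.5247e+08
p/m = 0.055430 bar/m
p_total = 0.055430 * 27.151 = 1.5050 bar

1.5050 bar


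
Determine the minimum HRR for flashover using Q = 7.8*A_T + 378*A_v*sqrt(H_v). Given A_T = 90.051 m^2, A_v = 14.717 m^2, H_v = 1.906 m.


7.8*A_T = 702.40
sqrt(H_v) = 1.3806
378*A_v*sqrt(H_v) = 7680.2
Q = 702.40 + 7680.2 = 8382.6 kW

8382.6 kW


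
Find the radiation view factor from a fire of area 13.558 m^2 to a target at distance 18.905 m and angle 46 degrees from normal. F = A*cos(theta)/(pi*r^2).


cos(46 deg) = 0.69466
pi*r^2 = 1122.8
F = 13.558 * 0.69466 / 1122.8 = 0.0083881

0.0083881


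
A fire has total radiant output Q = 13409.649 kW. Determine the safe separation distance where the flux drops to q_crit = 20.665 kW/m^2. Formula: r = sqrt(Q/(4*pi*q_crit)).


4*pi*q_crit = 259.68
Q/(4*pi*q_crit) = 51.638
r = sqrt(51.638) = 7.1860 m

7.1860 m


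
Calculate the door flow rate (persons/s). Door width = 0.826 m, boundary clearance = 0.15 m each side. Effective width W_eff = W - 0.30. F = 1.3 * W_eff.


W_eff = 0.826 - 0.30 = 0.526 m
F = 1.3 * 0.526 = 0.68380 persons/s

0.68380 persons/s


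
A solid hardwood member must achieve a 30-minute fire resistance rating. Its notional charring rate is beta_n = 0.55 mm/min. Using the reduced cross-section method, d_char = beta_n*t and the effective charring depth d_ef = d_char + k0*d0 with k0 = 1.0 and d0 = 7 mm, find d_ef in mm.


d_char = 0.55 * 30 = 16.5 mm
d_ef = 16.5 + 1.0*7 = 23.5 mm

23.5 mm


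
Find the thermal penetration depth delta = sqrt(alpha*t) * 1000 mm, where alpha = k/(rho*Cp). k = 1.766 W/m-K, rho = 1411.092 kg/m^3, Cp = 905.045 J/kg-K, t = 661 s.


alpha = 1.766 / (1411.092 * 905.045) = 1.3828e-06 m^2/s
alpha * t = 0.00091404
delta = sqrt(0.00091404) * 1000 = 30.233 mm

30.233 mm


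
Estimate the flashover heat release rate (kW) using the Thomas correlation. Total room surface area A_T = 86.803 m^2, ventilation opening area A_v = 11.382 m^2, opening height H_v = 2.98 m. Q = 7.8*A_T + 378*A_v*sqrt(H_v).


7.8*A_T = 677.06
sqrt(H_v) = 1.7263
378*A_v*sqrt(H_v) = 7427.1
Q = 677.06 + 7427.1 = 8104.2 kW

8104.2 kW


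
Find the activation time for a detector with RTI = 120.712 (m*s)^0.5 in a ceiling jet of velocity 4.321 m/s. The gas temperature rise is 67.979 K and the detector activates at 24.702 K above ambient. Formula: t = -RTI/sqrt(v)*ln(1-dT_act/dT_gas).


dT_act/dT_gas = 0.36338
ln(1 - 0.36338) = -0.45158
t = -120.712 / sqrt(4.321) * -0.45158 = 26.223 s

26.223 s


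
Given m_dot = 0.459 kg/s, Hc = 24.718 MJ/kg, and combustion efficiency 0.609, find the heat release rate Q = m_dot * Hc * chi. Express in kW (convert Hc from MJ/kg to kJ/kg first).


Hc = 24.718 MJ/kg = 24.718 * 1000 kJ/kg = 24718 kJ/kg
Q = 0.459 kg/s * 24718 kJ/kg * 0.609 = 6909.4 kW

6909.4 kW


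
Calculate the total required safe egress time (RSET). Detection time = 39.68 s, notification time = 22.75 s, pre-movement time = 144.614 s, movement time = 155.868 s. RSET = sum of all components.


Total = 39.68 + 22.75 + 144.614 + 155.868 = 362.912 s

362.912 s


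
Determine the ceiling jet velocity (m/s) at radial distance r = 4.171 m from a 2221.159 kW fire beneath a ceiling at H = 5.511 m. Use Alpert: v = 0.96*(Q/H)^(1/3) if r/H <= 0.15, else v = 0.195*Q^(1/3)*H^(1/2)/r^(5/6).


r/H = 4.171 / 5.511 = 0.75685
r/H > 0.15, so v = 0.195*Q^(1/3)*H^(1/2)/r^(5/6)
Q^(1/3) = 13.047
H^(1/2) = 2.3476
r^(5/6) = 3.2875
v = 0.195 * 13.047 * 2.3476 / 3.2875 = 1.8168 m/s

1.8168 m/s


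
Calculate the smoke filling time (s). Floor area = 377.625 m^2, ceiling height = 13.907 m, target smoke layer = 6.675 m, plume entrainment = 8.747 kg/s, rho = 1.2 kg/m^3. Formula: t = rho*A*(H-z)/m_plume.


H - z = 7.232 m
t = 1.2 * 377.625 * 7.232 / 8.747 = 374.66 s

374.66 s


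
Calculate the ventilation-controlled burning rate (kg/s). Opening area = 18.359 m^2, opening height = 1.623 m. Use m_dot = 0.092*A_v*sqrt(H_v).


sqrt(H_v) = 1.2740
m_dot = 0.092 * 18.359 * 1.2740 = 2.1518 kg/s

2.1518 kg/s


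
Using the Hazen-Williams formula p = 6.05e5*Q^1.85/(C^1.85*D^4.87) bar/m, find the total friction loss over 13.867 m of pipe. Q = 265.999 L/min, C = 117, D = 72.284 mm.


Q^1.85 = 30622
C^1.85 = 6701.1
D^4.87 = 1.1312e+09
p/m = 0.0024440 bar/m
p_total = 0.0024440 * 13.867 = 0.033891 bar

0.033891 bar


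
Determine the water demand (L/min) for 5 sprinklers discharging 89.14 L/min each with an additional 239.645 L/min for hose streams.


Sprinkler demand = 5 * 89.14 = 445.7 L/min
Total = 445.7 + 239.645 = 685.345 L/min

685.345 L/min


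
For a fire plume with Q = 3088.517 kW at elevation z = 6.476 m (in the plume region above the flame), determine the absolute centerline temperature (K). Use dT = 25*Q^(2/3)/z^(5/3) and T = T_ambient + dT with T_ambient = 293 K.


Q^(2/3) = 212.08
z^(5/3) = 22.500
dT = 25 * 212.08 / 22.500 = 235.65 K
T = 293 + 235.65 = 528.65 K

528.65 K


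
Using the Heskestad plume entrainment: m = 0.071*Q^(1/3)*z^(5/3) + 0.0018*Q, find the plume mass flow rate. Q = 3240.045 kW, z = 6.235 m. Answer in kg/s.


Q^(1/3) = 14.797
z^(5/3) = 21.122
First term = 0.071 * 14.797 * 21.122 = 22.191
Second term = 0.0018 * 3240.045 = 5.8321
m = 28.023 kg/s

28.023 kg/s


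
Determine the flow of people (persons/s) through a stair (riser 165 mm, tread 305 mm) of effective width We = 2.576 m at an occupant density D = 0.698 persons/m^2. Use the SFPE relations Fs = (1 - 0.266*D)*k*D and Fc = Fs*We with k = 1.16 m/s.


1 - 0.266*D = 1 - 0.266*0.698 = 0.81433
Fs = 0.81433 * 1.16 * 0.698 = 0.65935 persons/(s*m)
Fc = 0.65935 * 2.576 = 1.6985 persons/s

1.6985 persons/s


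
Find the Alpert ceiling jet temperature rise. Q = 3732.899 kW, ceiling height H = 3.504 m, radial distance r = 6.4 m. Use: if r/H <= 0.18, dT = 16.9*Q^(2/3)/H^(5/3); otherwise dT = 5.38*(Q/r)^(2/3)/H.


r/H = 6.4 / 3.504 = 1.8265
r/H > 0.18, so dT = 5.38*(Q/r)^(2/3)/H
Q/r = 583.27
(Q/r)^(2/3) = 69.809
dT = 5.38 * 69.809 / 3.504 = 107.18 K

107.18 K


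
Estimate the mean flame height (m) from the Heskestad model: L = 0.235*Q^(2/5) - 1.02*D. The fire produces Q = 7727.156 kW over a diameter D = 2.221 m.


Q^(2/5) = 35.909
0.235 * Q^(2/5) = 8.4387
1.02 * D = 2.2654
L = 6.1733 m

6.1733 m


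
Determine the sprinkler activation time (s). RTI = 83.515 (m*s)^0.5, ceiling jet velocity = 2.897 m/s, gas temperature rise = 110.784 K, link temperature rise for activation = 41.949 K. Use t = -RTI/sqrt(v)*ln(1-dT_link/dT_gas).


dT_link/dT_gas = 0.37866
ln(1 - 0.37866) = -0.47587
t = -83.515 / sqrt(2.897) * -0.47587 = 23.350 s

23.350 s


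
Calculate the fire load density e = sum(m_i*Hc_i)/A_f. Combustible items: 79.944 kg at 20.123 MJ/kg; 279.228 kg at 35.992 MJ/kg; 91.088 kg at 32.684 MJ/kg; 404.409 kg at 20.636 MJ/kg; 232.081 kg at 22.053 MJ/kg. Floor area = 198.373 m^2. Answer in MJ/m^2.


Total energy = 79.944*20.123 + 279.228*35.992 + 91.088*32.684 + 404.409*20.636 + 232.081*22.053
= 1608.713 + 10049.97 + 2977.120 + 8345.384 + 5118.082
= 28099.27 MJ
e = 28099.27 / 198.373 = 141.65 MJ/m^2

141.65 MJ/m^2


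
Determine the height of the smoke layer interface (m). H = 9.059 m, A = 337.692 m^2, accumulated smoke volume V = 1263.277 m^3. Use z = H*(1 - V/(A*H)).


V/(A*H) = 0.41295
1 - 0.41295 = 0.58705
z = 9.059 * 0.58705 = 5.3181 m

5.3181 m


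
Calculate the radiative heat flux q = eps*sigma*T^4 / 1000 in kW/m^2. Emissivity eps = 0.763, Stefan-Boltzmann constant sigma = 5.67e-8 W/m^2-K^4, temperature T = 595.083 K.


T^4 = 1.2540e+11
q = 0.763 * 5.67e-8 * 1.2540e+11 / 1000 = 5.4252 kW/m^2

5.4252 kW/m^2


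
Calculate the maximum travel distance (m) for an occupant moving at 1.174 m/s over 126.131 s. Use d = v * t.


d = 1.174 * 126.131 = 148.08 m

148.08 m


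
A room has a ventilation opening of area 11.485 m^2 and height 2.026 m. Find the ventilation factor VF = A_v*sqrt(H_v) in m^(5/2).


sqrt(H_v) = 1.4234
VF = 11.485 * 1.4234 = 16.347 m^(5/2)

16.347 m^(5/2)


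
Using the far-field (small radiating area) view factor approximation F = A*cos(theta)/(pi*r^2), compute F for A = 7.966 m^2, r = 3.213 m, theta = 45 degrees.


cos(45 deg) = 0.70711
pi*r^2 = 32.432
F = 7.966 * 0.70711 / 32.432 = 0.17368

0.17368


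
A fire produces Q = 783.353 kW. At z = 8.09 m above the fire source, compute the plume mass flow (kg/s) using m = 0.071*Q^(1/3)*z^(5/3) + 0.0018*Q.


Q^(1/3) = 9.2183
z^(5/3) = 32.602
First term = 0.071 * 9.2183 * 32.602 = 21.338
Second term = 0.0018 * 783.353 = 1.4100
m = 22.748 kg/s

22.748 kg/s


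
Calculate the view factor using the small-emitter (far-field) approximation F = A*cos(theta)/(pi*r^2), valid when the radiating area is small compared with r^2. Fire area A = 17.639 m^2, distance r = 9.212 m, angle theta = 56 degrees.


cos(56 deg) = 0.55919
pi*r^2 = 266.60
F = 17.639 * 0.55919 / 266.60 = 0.036998

0.036998


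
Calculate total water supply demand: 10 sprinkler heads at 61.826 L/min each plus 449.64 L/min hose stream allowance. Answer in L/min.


Sprinkler demand = 10 * 61.826 = 618.26 L/min
Total = 618.26 + 449.64 = 1067.9 L/min

1067.9 L/min


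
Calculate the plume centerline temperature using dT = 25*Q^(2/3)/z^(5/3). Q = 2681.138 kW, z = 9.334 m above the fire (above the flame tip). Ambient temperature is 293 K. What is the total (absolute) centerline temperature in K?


Q^(2/3) = 193.00
z^(5/3) = 41.379
dT = 25 * 193.00 / 41.379 = 116.60 K
T = 293 + 116.60 = 409.60 K

409.60 K


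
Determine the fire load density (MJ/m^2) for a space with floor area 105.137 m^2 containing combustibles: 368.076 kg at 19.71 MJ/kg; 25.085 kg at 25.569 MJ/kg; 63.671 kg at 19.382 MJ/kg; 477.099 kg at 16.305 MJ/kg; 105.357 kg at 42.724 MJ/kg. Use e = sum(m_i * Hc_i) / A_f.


Total energy = 368.076*19.71 + 25.085*25.569 + 63.671*19.382 + 477.099*16.305 + 105.357*42.724
= 7254.778 + 641.3984 + 1234.071 + 7779.099 + 4501.272
= 21410.62 MJ
e = 21410.62 / 105.137 = 203.64 MJ/m^2

203.64 MJ/m^2


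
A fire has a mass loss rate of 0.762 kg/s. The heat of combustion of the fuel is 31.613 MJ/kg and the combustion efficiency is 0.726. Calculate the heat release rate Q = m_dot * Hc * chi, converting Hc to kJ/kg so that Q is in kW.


Hc = 31.613 MJ/kg = 31.613 * 1000 kJ/kg = 31613 kJ/kg
Q = 0.762 kg/s * 31613 kJ/kg * 0.726 = 17489 kW

17489 kW


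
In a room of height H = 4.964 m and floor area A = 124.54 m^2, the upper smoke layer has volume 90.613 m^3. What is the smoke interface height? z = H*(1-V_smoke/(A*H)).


V/(A*H) = 0.14657
1 - 0.14657 = 0.85343
z = 4.964 * 0.85343 = 4.2364 m

4.2364 m


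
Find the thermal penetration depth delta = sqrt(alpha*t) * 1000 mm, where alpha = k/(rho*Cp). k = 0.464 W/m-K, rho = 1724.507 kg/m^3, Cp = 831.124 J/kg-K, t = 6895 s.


alpha = 0.464 / (1724.507 * 831.124) = 3.2373e-07 m^2/s
alpha * t = 0.0022321
delta = sqrt(0.0022321) * 1000 = 47.246 mm

47.246 mm


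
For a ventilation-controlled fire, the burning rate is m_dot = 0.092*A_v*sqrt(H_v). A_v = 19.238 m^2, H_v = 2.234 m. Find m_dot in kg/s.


sqrt(H_v) = 1.4947
m_dot = 0.092 * 19.238 * 1.4947 = 2.6454 kg/s

2.6454 kg/s


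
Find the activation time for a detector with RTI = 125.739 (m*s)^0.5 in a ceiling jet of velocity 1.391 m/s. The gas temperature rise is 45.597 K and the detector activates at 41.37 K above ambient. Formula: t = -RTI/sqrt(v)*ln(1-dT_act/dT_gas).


dT_act/dT_gas = 0.90730
ln(1 - 0.90730) = -2.3783
t = -125.739 / sqrt(1.391) * -2.3783 = 253.56 s

253.56 s


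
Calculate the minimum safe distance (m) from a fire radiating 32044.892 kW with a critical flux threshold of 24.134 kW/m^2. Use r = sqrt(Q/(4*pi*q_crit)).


4*pi*q_crit = 303.28
Q/(4*pi*q_crit) = 105.66
r = sqrt(105.66) = 10.279 m

10.279 m


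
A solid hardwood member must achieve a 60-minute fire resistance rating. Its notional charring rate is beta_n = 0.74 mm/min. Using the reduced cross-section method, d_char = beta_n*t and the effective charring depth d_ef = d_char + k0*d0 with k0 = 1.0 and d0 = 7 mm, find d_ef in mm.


d_char = 0.74 * 60 = 44.4 mm
d_ef = 44.4 + 1.0*7 = 51.4 mm

51.4 mm


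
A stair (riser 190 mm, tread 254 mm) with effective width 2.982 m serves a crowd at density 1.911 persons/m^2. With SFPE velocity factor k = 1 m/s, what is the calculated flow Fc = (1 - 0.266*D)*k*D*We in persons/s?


1 - 0.266*D = 1 - 0.266*1.911 = 0.49167
Fs = 0.49167 * 1 * 1.911 = 0.93959 persons/(s*m)
Fc = 0.93959 * 2.982 = 2.8019 persons/s

2.8019 persons/s


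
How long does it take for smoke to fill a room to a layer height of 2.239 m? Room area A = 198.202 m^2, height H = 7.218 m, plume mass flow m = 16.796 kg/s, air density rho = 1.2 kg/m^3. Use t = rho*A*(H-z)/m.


H - z = 4.979 m
t = 1.2 * 198.202 * 4.979 / 16.796 = 70.506 s

70.506 s


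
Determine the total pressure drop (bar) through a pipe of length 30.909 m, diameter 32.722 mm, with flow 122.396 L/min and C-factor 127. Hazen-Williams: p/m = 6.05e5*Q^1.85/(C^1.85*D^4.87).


Q^1.85 = 7284.0
C^1.85 = 7799.0
D^4.87 = 2.3838e+07
p/m = 0.023704 bar/m
p_total = 0.023704 * 30.909 = 0.73266 bar

0.73266 bar


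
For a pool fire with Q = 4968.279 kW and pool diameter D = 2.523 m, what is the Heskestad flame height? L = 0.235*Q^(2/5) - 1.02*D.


Q^(2/5) = 30.094
0.235 * Q^(2/5) = 7.0721
1.02 * D = 2.5735
L = 4.4987 m

4.4987 m


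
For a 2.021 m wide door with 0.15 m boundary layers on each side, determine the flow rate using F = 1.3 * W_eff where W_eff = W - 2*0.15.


W_eff = 2.021 - 0.30 = 1.721 m
F = 1.3 * 1.721 = 2.2373 persons/s

2.2373 persons/s


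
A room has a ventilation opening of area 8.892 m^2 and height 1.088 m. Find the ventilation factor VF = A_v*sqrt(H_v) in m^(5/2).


sqrt(H_v) = 1.0431
VF = 8.892 * 1.0431 = 9.2750 m^(5/2)

9.2750 m^(5/2)


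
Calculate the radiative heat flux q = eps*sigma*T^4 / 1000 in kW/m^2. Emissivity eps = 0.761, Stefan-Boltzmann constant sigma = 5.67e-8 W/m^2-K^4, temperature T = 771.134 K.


T^4 = 3.5361e+11
q = 0.761 * 5.67e-8 * 3.5361e+11 / 1000 = 15.258 kW/m^2

15.258 kW/m^2


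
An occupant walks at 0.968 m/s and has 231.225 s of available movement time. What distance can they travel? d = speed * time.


d = 0.968 * 231.225 = 223.83 m

223.83 m


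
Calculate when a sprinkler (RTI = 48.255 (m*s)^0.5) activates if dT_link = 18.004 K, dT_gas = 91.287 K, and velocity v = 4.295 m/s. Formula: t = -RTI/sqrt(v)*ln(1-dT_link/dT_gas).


dT_link/dT_gas = 0.19722
ln(1 - 0.19722) = -0.21968
t = -48.255 / sqrt(4.295) * -0.21968 = 5.1151 s

5.1151 s


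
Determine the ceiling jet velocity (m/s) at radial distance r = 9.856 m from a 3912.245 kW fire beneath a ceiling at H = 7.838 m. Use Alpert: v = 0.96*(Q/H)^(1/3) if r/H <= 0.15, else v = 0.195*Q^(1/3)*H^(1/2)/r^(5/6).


r/H = 9.856 / 7.838 = 1.2575
r/H > 0.15, so v = 0.195*Q^(1/3)*H^(1/2)/r^(5/6)
Q^(1/3) = 15.757
H^(1/2) = 2.7996
r^(5/6) = 6.7311
v = 0.195 * 15.757 * 2.7996 / 6.7311 = 1.2780 m/s

1.2780 m/s


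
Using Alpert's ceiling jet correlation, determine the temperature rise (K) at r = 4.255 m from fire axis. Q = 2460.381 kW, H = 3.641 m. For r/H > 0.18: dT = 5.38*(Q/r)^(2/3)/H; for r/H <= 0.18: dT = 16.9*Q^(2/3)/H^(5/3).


r/H = 4.255 / 3.641 = 1.1686
r/H > 0.18, so dT = 5.38*(Q/r)^(2/3)/H
Q/r = 578.23
(Q/r)^(2/3) = 69.407
dT = 5.38 * 69.407 / 3.641 = 102.56 K

102.56 K


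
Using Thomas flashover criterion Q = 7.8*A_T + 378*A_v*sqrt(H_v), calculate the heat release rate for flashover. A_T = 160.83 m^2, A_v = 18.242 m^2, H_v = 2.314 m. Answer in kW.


7.8*A_T = 1254.474
sqrt(H_v) = 1.5212
378*A_v*sqrt(H_v) = 10489
Q = 1254.474 + 10489 = 11744 kW

11744 kW


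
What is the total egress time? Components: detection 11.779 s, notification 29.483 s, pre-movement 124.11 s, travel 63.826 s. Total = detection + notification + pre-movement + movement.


Total = 11.779 + 29.483 + 124.11 + 63.826 = 229.198 s

229.198 s


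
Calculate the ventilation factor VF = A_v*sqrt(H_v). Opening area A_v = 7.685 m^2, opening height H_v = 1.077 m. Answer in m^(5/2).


sqrt(H_v) = 1.0378
VF = 7.685 * 1.0378 = 7.9754 m^(5/2)

7.9754 m^(5/2)


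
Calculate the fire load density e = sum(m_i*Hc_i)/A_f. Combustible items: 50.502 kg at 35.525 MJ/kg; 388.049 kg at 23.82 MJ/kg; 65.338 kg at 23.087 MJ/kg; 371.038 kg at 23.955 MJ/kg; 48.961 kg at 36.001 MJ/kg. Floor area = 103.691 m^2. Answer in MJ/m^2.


Total energy = 50.502*35.525 + 388.049*23.82 + 65.338*23.087 + 371.038*23.955 + 48.961*36.001
= 1794.084 + 9243.327 + 1508.458 + 8888.215 + 1762.645
= 23196.73 MJ
e = 23196.73 / 103.691 = 223.71 MJ/m^2

223.71 MJ/m^2


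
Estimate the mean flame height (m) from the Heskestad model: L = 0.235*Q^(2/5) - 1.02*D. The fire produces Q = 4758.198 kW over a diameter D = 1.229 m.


Q^(2/5) = 29.579
0.235 * Q^(2/5) = 6.9510
1.02 * D = 1.2536
L = 5.6974 m

5.6974 m


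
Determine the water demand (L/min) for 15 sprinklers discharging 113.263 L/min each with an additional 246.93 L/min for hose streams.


Sprinkler demand = 15 * 113.263 = 1698.945 L/min
Total = 1698.945 + 246.93 = 1945.875 L/min

1945.875 L/min


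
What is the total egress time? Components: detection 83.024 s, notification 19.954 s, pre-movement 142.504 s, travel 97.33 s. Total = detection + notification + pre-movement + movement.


Total = 83.024 + 19.954 + 142.504 + 97.33 = 342.812 s

342.812 s


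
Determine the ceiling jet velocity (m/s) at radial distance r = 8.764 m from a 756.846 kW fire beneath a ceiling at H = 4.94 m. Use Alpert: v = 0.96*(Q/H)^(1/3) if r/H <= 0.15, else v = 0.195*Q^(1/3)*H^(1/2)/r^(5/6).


r/H = 8.764 / 4.94 = 1.7741
r/H > 0.15, so v = 0.195*Q^(1/3)*H^(1/2)/r^(5/6)
Q^(1/3) = 9.1132
H^(1/2) = 2.2226
r^(5/6) = 6.1036
v = 0.195 * 9.1132 * 2.2226 / 6.1036 = 0.64712 m/s

0.64712 m/s


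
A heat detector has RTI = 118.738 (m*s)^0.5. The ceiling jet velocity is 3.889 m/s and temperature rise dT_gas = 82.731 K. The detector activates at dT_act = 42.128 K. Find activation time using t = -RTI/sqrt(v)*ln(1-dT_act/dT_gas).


dT_act/dT_gas = 0.50922
ln(1 - 0.50922) = -0.71175
t = -118.738 / sqrt(3.889) * -0.71175 = 42.855 s

42.855 s


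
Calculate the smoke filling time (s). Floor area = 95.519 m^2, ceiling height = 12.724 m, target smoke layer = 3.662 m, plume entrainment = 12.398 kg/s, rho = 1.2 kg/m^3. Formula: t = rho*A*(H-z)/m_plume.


H - z = 9.062 m
t = 1.2 * 95.519 * 9.062 / 12.398 = 83.781 s

83.781 s


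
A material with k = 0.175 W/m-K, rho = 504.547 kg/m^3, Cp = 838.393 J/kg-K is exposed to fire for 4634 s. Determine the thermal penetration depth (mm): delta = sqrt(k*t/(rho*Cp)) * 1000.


alpha = 0.175 / (504.547 * 838.393) = 4.1370e-07 m^2/s
alpha * t = 0.0019171
delta = sqrt(0.0019171) * 1000 = 43.785 mm

43.785 mm


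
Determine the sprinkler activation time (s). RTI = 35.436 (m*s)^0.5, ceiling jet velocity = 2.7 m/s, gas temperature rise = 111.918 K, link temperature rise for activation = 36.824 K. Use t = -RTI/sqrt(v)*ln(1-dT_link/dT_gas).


dT_link/dT_gas = 0.32903
ln(1 - 0.32903) = -0.39903
t = -35.436 / sqrt(2.7) * -0.39903 = 8.6053 s

8.6053 s


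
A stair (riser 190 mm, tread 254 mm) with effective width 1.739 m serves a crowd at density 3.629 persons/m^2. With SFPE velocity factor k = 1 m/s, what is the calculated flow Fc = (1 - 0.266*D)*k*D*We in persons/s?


1 - 0.266*D = 1 - 0.266*3.629 = 0.034686
Fs = 0.034686 * 1 * 3.629 = 0.12588 persons/(s*m)
Fc = 0.12588 * 1.739 = 0.21890 persons/s

0.21890 persons/s


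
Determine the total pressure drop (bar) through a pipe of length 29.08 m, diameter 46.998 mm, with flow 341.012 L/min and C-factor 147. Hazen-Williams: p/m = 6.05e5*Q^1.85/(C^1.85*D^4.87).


Q^1.85 = 48487
C^1.85 = 10222
D^4.87 = 1.3900e+08
p/m = 0.020645 bar/m
p_total = 0.020645 * 29.08 = 0.60036 bar

0.60036 bar


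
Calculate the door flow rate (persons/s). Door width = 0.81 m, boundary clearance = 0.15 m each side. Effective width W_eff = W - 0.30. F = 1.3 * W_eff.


W_eff = 0.81 - 0.30 = 0.51 m
F = 1.3 * 0.51 = 0.663 persons/s

0.663 persons/s


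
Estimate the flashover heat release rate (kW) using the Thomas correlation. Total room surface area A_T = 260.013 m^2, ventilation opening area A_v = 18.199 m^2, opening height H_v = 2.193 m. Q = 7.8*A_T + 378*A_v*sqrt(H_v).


7.8*A_T = 2028.1
sqrt(H_v) = 1.4809
378*A_v*sqrt(H_v) = 10187
Q = 2028.1 + 10187 = 12215 kW

12215 kW


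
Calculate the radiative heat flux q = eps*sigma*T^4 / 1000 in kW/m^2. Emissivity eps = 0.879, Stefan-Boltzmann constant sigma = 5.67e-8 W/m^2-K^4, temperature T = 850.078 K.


T^4 = 5.2220e+11
q = 0.879 * 5.67e-8 * 5.2220e+11 / 1000 = 26.026 kW/m^2

26.026 kW/m^2


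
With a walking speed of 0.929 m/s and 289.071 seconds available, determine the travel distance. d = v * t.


d = 0.929 * 289.071 = 268.55 m

268.55 m


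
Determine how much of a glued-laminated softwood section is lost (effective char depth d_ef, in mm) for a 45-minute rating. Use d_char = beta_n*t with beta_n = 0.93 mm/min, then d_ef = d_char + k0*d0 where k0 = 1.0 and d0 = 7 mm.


d_char = 0.93 * 45 = 41.85 mm
d_ef = 41.85 + 1.0*7 = 48.85 mm

48.85 mm


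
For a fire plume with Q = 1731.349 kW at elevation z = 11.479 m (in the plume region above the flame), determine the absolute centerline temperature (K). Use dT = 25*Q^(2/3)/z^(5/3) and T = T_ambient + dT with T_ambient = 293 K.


Q^(2/3) = 144.19
z^(5/3) = 58.413
dT = 25 * 144.19 / 58.413 = 61.710 K
T = 293 + 61.710 = 354.71 K

354.71 K


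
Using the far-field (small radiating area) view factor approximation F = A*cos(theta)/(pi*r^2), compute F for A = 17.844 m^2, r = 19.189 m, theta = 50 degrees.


cos(50 deg) = 0.64279
pi*r^2 = 1156.8
F = 17.844 * 0.64279 / 1156.8 = 0.0099153

0.0099153


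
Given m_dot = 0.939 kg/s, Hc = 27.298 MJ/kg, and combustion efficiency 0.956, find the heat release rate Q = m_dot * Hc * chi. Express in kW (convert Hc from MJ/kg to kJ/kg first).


Hc = 27.298 MJ/kg = 27.298 * 1000 kJ/kg = 27298 kJ/kg
Q = 0.939 kg/s * 27298 kJ/kg * 0.956 = 24505 kW

24505 kW


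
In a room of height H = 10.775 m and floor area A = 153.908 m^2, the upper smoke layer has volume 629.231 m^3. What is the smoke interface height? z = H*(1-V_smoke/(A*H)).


V/(A*H) = 0.37943
1 - 0.37943 = 0.62057
z = 10.775 * 0.62057 = 6.6866 m

6.6866 m


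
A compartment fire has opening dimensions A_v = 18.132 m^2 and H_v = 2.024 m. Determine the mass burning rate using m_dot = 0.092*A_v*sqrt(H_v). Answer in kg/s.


sqrt(H_v) = 1.4227
m_dot = 0.092 * 18.132 * 1.4227 = 2.3732 kg/s

2.3732 kg/s


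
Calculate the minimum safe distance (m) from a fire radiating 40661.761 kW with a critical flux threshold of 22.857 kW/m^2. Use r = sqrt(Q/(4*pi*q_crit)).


4*pi*q_crit = 287.23
Q/(4*pi*q_crit) = 141.57
r = sqrt(141.57) = 11.898 m

11.898 m


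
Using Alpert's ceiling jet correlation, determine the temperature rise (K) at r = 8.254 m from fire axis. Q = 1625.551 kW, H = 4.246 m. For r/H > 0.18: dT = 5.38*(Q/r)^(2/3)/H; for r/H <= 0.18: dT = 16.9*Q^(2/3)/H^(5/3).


r/H = 8.254 / 4.246 = 1.9439
r/H > 0.18, so dT = 5.38*(Q/r)^(2/3)/H
Q/r = 196.94
(Q/r)^(2/3) = 33.850
dT = 5.38 * 33.850 / 4.246 = 42.890 K

42.890 K


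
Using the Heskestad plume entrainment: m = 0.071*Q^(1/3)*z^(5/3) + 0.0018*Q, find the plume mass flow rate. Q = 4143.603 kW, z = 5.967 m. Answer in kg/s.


Q^(1/3) = 16.062
z^(5/3) = 19.630
First term = 0.071 * 16.062 * 19.630 = 22.386
Second term = 0.0018 * 4143.603 = 7.4585
m = 29.845 kg/s

29.845 kg/s
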